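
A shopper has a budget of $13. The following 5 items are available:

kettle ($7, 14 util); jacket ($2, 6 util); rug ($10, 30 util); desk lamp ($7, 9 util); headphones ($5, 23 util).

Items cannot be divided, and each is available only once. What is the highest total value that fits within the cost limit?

37 util

Check high-value combinations within $13:
- kettle+headphones: cost 7+5=12, value 14+23=37
- jacket+rug: cost 2+10=12, value 6+30=36
- desk lamp+headphones: cost 7+5=12, value 9+23=32
Best: 37 util.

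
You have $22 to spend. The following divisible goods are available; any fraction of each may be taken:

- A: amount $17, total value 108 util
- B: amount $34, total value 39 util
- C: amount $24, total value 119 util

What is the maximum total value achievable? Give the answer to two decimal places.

Take in order of value per unit:
- A (108/17 per unit): all 17 → value 108, running total 108.00
- C (119/24 per unit): 5 of 24 → value 5×119/24 = 24.7917, running total 132.79
Total 132.79.

132.79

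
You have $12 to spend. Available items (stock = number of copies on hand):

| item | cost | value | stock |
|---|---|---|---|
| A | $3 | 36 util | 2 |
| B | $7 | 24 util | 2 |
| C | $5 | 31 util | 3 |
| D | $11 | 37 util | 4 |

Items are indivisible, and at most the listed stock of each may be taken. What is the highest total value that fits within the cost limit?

Top feasible selections:
- 2×A + 1×C: cost 11, value 103
- 2×A: cost 6, value 72
- 1×A + 1×C: cost 8, value 67
Best: 103 util.

103 util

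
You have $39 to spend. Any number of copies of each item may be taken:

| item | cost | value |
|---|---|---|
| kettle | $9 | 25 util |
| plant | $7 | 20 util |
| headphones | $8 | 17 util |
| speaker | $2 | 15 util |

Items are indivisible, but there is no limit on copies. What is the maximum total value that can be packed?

285 util

Best value-per-unit is speaker at 15/2, and filling with it alone uses cost 19×2=38. No mix of the others beats 19×15 = 285.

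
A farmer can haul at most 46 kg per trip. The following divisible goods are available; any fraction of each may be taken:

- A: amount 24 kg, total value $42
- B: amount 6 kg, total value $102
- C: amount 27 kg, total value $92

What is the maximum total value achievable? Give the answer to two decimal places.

Take in order of value per unit:
- B (102/6 per unit): all 6 → value 102, running total 102.00
- C (92/27 per unit): all 27 → value 92, running total 194.00
- A (42/24 per unit): 13 of 24 → value 13×42/24 = 22.7500, running total 216.75
Total 216.75.

216.75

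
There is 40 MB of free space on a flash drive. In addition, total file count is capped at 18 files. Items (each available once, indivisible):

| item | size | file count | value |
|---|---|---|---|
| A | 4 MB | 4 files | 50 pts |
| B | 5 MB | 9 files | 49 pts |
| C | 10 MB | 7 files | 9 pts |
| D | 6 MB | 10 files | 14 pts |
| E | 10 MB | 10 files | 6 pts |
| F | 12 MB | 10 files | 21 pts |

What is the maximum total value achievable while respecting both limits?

99 pts

Feasible sets respecting both limits:
- A+B: size 9, file count 13, value 99
- A+F: size 16, file count 14, value 71
- A+D: size 10, file count 14, value 64
- A+C: size 14, file count 11, value 59
Best: 99 pts.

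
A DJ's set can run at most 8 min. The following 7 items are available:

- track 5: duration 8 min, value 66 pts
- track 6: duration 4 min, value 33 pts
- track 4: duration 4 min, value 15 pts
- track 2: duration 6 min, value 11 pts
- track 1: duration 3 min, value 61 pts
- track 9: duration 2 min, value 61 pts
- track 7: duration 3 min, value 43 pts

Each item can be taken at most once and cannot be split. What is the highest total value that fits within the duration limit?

Check high-value combinations within 8 min:
- track 1+track 9+track 7: duration 3+2+3=8, value 61+61+43=165
- track 1+track 9: duration 3+2=5, value 61+61=122
- track 9+track 7: duration 2+3=5, value 61+43=104
- track 1+track 7: duration 3+3=6, value 61+43=104
Best: 165 pts.

165 pts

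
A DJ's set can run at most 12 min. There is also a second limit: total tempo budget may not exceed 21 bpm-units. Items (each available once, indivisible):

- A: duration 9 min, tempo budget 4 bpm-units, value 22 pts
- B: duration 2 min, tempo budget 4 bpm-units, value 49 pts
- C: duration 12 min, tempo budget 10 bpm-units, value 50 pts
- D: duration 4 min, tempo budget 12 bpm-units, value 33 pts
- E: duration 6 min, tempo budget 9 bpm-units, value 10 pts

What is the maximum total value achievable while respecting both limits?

Feasible sets respecting both limits:
- B+D: duration 6, tempo budget 16, value 82
- A+B: duration 11, tempo budget 8, value 71
- B+E: duration 8, tempo budget 13, value 59
- C: duration 12, tempo budget 10, value 50
Best: 82 pts.

82 pts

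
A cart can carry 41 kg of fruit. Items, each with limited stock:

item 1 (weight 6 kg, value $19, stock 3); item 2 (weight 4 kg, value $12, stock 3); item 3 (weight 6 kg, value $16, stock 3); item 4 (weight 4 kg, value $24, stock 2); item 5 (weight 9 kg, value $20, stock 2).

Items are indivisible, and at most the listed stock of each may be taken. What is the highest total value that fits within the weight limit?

Top feasible selections:
- 3×item 1 + 2×item 2 + 1×item 3 + 2×item 4: weight 40, value 145
- 2×item 1 + 2×item 2 + 2×item 3 + 2×item 4: weight 40, value 142
Best: $145.

$145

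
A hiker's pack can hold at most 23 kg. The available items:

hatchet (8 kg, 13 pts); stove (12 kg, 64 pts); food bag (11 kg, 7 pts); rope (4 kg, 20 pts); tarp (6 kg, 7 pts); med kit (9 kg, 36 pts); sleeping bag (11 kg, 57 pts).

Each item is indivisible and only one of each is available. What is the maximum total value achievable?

121 pts

Check high-value combinations within 23 kg:
- stove+sleeping bag: weight 12+11=23, value 64+57=121
- stove+med kit: weight 12+9=21, value 64+36=100
- med kit+sleeping bag: weight 9+11=20, value 36+57=93
- stove+rope+tarp: weight 12+4+6=22, value 64+20+7=91
Best: 121 pts.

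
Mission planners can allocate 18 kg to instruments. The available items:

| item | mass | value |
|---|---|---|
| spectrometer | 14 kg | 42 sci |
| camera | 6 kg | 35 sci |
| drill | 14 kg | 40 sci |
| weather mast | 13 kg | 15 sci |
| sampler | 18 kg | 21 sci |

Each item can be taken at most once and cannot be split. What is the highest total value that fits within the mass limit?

Check high-value combinations within 18 kg:
- spectrometer: mass 14, value 42
- drill: mass 14, value 40
- camera: mass 6, value 35
- sampler: mass 18, value 21
Best: 42 sci.

42 sci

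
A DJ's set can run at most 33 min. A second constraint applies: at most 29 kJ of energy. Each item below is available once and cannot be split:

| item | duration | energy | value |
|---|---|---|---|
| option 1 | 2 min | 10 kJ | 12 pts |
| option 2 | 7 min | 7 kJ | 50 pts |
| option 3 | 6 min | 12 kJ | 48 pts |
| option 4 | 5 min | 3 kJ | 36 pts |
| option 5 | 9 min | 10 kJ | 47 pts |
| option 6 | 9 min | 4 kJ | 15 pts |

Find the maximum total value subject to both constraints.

Feasible sets respecting both limits:
- option 2+option 3+option 4+option 6: duration 27, energy 26, value 149
- option 2+option 4+option 5+option 6: duration 30, energy 24, value 148
- option 3+option 4+option 5+option 6: duration 29, energy 29, value 146
- option 2+option 3+option 5: duration 22, energy 29, value 145
Best: 149 pts.

149 pts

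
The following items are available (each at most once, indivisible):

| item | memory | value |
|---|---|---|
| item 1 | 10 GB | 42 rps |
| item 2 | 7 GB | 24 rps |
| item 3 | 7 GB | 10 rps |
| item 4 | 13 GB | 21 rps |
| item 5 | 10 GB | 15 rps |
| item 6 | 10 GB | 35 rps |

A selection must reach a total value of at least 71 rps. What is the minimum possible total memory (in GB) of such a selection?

Subsets with value ≥ 71, sorted by total memory:
- item 1+item 6: memory 20, value 77
- item 1+item 2+item 3: memory 24, value 76
Minimum memory: 20 GB.

20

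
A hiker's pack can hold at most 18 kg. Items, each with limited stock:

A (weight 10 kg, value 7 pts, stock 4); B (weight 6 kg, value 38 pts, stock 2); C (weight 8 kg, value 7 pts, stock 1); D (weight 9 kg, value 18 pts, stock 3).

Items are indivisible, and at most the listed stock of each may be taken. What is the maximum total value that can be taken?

76 pts

Best selections within weight 18 and stock limits:
- 2×B: weight 12, value 76
- 1×B + 1×D: weight 15, value 56
- 1×B + 1×C: weight 14, value 45
- 1×A + 1×B: weight 16, value 45
Best: 76 pts.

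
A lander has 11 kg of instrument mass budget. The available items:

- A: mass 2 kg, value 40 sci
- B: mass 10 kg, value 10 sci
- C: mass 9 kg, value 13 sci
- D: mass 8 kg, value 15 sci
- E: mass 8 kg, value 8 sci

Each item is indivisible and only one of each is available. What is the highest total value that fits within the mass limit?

55 sci

Check high-value combinations within 11 kg:
- A+D: mass 2+8=10, value 40+15=55
- A+C: mass 2+9=11, value 40+13=53
- A+E: mass 2+8=10, value 40+8=48
- A: mass 2, value 40
- D: mass 8, value 15
Best: 55 sci.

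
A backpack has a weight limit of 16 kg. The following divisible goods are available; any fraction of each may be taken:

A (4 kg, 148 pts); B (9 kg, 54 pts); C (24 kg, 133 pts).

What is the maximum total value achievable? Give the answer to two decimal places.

Take in order of value per unit:
- A (148/4 per unit): all 4 → value 148, running total 148.00
- B (54/9 per unit): all 9 → value 54, running total 202.00
- C (133/24 per unit): 3 of 24 → value 3×133/24 = 16.6250, running total 218.63
Total 218.63.

218.63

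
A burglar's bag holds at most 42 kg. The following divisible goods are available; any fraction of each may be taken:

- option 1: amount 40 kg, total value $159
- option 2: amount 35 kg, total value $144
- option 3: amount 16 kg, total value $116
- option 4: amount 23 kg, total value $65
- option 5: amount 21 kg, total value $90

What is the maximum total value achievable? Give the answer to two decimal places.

Take in order of value per unit:
- option 3 (116/16 per unit): all 16 → value 116, running total 116.00
- option 5 (90/21 per unit): all 21 → value 90, running total 206.00
- option 2 (144/35 per unit): 5 of 35 → value 5×144/35 = 20.5714, running total 226.57
Total 226.57.

226.57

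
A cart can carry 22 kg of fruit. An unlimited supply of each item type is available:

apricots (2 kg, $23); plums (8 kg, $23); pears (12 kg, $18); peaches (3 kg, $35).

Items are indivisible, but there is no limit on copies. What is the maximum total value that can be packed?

$256

Best value-per-unit is peaches at 35/3; filling with it alone gives 7×35 = 245.
Optimal mix: 2×apricots + 6×peaches → weight 22, value 256.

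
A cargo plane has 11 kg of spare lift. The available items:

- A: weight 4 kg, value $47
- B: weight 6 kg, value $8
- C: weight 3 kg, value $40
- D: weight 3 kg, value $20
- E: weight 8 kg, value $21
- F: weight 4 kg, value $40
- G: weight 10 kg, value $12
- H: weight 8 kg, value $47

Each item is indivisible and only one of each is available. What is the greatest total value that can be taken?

This is a 0/1 knapsack; check combinations near the capacity.
- A+C+F: weight 4+3+4=11, value 47+40+40=127
- A+C+D: weight 4+3+3=10, value 47+40+20=107
- A+D+F: weight 4+3+4=11, value 47+20+40=107
- C+D+F: weight 3+3+4=10, value 40+20+40=100
Best: $127.

$127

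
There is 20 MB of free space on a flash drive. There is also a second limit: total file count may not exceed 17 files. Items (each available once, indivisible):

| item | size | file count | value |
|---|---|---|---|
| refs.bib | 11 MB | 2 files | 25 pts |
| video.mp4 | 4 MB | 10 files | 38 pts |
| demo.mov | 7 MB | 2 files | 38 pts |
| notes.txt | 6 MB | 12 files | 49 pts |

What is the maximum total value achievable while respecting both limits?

87 pts

Feasible sets respecting both limits:
- demo.mov+notes.txt: size 13, file count 14, value 87
- video.mp4+demo.mov: size 11, file count 12, value 76
- refs.bib+notes.txt: size 17, file count 14, value 74
- refs.bib+video.mp4: size 15, file count 12, value 63
Best: 87 pts.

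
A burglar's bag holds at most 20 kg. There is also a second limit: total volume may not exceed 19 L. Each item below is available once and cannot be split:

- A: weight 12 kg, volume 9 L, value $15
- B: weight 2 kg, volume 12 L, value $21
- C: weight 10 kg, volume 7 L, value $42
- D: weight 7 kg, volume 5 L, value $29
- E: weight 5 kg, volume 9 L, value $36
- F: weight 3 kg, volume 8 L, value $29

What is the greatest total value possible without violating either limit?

$78

Feasible sets respecting both limits:
- C+E: weight 15, volume 16, value 78
- C+D: weight 17, volume 12, value 71
- C+F: weight 13, volume 15, value 71
Best: $78.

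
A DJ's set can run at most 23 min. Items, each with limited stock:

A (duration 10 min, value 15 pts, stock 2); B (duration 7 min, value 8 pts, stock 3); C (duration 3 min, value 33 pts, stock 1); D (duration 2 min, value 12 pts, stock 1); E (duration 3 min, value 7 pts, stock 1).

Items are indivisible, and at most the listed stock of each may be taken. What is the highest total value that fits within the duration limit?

68 pts

Best selections within duration 23 and stock limits:
- 2×B + 1×C + 1×D + 1×E: duration 22, value 68
- 1×A + 1×B + 1×C + 1×D: duration 22, value 68
- 1×A + 1×C + 1×D + 1×E: duration 18, value 67
- 1×A + 1×B + 1×C + 1×E: duration 23, value 63
Best: 68 pts.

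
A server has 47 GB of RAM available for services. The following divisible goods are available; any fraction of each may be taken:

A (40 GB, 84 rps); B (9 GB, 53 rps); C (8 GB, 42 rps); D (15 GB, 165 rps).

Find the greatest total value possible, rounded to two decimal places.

291.50

Take in order of value per unit:
- D (165/15 per unit): all 15 → value 165, running total 165.00
- B (53/9 per unit): all 9 → value 53, running total 218.00
- C (42/8 per unit): all 8 → value 42, running total 260.00
- A (84/40 per unit): 15 of 40 → value 15×84/40 = 31.5000, running total 291.50
Total 291.50.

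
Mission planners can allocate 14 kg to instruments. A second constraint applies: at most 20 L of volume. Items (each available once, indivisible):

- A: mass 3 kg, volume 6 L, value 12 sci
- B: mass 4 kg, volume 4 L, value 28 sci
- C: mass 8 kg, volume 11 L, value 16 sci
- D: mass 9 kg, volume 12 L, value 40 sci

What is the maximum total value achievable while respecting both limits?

68 sci

Feasible sets respecting both limits:
- B+D: mass 13, volume 16, value 68
- A+D: mass 12, volume 18, value 52
- B+C: mass 12, volume 15, value 44
Best: 68 sci.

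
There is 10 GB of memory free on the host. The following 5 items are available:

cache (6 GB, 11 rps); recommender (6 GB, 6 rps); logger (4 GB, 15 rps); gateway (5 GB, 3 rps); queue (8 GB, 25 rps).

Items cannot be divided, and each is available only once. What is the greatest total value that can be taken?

26 rps

This is a 0/1 knapsack; check combinations near the capacity.
- cache+logger: memory 6+4=10, value 11+15=26
- queue: memory 8, value 25
- recommender+logger: memory 6+4=10, value 6+15=21
Best: 26 rps.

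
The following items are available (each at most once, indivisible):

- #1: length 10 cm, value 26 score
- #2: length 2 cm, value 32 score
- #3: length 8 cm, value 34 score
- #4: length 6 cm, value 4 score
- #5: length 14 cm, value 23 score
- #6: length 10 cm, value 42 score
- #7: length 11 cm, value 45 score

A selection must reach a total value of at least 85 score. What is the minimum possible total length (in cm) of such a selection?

Subsets with value ≥ 85, sorted by total length:
- #2+#3+#6: length 20, value 108
- #1+#2+#3: length 20, value 92
Minimum length: 20 cm.

20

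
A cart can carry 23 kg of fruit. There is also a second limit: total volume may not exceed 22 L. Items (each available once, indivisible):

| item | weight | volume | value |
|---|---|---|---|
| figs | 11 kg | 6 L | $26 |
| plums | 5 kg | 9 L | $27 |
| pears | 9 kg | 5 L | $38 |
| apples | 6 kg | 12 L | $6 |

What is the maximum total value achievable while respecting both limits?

Feasible sets respecting both limits:
- plums+pears: weight 14, volume 14, value 65
- figs+pears: weight 20, volume 11, value 64
- figs+plums: weight 16, volume 15, value 53
Best: $65.

$65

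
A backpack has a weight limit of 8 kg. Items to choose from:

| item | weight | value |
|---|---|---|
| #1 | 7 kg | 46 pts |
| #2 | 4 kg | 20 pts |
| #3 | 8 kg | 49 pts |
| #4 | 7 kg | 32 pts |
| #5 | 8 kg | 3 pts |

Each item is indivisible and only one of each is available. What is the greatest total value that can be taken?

49 pts

Check high-value combinations within 8 kg:
- #3: weight 8, value 49
- #1: weight 7, value 46
- #4: weight 7, value 32
- #2: weight 4, value 20
Best: 49 pts.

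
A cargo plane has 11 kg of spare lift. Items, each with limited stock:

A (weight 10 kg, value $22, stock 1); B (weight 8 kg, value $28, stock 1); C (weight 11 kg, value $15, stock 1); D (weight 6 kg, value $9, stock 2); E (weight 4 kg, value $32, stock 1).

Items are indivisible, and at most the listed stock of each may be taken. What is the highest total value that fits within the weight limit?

Top feasible selections:
- 1×D + 1×E: weight 10, value 41
- 1×E: weight 4, value 32
Best: $41.

$41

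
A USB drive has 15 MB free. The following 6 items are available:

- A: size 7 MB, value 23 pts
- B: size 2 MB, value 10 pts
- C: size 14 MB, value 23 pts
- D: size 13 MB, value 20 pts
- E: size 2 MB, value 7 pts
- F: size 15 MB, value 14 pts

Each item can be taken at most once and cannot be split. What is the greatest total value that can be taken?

This is a 0/1 knapsack; check combinations near the capacity.
- A+B+E: size 7+2+2=11, value 23+10+7=40
- A+B: size 7+2=9, value 23+10=33
- A+E: size 7+2=9, value 23+7=30
- B+D: size 2+13=15, value 10+20=30
- D+E: size 13+2=15, value 20+7=27
Best: 40 pts.

40 pts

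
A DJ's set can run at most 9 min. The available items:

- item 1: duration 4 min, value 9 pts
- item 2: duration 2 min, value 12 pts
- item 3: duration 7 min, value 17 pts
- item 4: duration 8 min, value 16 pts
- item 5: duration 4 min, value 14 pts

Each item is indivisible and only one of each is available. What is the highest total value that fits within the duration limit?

29 pts

Check high-value combinations within 9 min:
- item 2+item 3: duration 2+7=9, value 12+17=29
- item 2+item 5: duration 2+4=6, value 12+14=26
- item 1+item 5: duration 4+4=8, value 9+14=23
- item 1+item 2: duration 4+2=6, value 9+12=21
Best: 29 pts.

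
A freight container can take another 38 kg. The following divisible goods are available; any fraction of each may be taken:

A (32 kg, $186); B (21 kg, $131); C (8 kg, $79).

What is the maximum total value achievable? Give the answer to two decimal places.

262.31

Take in order of value per unit:
- C (79/8 per unit): all 8 → value 79, running total 79.00
- B (131/21 per unit): all 21 → value 131, running total 210.00
- A (186/32 per unit): 9 of 32 → value 9×186/32 = 52.3125, running total 262.31
Total 262.31.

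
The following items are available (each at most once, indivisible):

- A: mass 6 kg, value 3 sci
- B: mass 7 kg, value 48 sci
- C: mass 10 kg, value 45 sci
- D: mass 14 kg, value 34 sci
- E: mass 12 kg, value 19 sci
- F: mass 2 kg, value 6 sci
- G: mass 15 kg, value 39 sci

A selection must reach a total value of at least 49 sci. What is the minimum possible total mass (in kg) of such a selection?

Subsets with value ≥ 49, sorted by total mass:
- B+F: mass 9, value 54
- C+F: mass 12, value 51
Minimum mass: 9 kg.

9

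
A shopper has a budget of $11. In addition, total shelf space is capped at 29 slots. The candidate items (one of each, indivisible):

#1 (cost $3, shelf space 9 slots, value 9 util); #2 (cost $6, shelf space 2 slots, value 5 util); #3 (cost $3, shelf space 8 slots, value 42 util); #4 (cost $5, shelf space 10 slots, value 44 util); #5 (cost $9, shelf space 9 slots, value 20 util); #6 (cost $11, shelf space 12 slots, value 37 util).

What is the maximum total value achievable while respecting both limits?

95 util

Feasible sets respecting both limits:
- #1+#3+#4: cost 11, shelf space 27, value 95
- #3+#4: cost 8, shelf space 18, value 86
- #1+#4: cost 8, shelf space 19, value 53
Best: 95 util.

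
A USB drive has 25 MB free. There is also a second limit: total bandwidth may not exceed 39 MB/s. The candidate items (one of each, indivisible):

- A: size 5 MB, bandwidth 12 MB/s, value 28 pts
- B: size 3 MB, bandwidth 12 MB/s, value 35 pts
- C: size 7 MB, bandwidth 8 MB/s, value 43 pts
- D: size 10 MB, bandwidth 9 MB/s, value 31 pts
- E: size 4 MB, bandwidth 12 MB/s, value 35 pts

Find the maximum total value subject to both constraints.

Feasible sets respecting both limits:
- B+C+E: size 14, bandwidth 32, value 113
- B+C+D: size 20, bandwidth 29, value 109
- C+D+E: size 21, bandwidth 29, value 109
Best: 113 pts.

113 pts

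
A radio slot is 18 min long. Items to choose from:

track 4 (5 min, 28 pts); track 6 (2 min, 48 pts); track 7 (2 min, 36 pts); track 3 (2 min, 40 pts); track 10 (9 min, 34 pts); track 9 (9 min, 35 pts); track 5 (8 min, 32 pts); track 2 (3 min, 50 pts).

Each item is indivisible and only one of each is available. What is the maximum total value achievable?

Check high-value combinations within 18 min:
- track 6+track 7+track 3+track 9+track 2: duration 2+2+2+9+3=18, value 48+36+40+35+50=209
- track 6+track 7+track 3+track 10+track 2: duration 2+2+2+9+3=18, value 48+36+40+34+50=208
- track 6+track 7+track 3+track 5+track 2: duration 2+2+2+8+3=17, value 48+36+40+32+50=206
- track 4+track 6+track 7+track 3+track 2: duration 5+2+2+2+3=14, value 28+48+36+40+50=202
- track 6+track 7+track 3+track 2: duration 2+2+2+3=9, value 48+36+40+50=174
Best: 209 pts.

209 pts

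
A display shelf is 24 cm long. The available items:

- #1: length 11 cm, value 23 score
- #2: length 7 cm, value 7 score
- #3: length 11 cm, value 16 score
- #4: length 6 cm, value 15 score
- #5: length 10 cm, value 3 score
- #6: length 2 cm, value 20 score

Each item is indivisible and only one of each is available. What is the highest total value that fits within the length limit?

This is a 0/1 knapsack; check combinations near the capacity.
- #1+#3+#6: length 11+11+2=24, value 23+16+20=59
- #1+#4+#6: length 11+6+2=19, value 23+15+20=58
- #3+#4+#6: length 11+6+2=19, value 16+15+20=51
Best: 59 score.

59 score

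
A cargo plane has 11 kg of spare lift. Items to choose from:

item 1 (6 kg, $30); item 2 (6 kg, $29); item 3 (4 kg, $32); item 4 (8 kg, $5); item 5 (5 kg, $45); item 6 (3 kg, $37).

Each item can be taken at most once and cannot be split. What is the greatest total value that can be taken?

$82

Check high-value combinations within 11 kg:
- item 5+item 6: weight 5+3=8, value 45+37=82
- item 3+item 5: weight 4+5=9, value 32+45=77
- item 1+item 5: weight 6+5=11, value 30+45=75
- item 2+item 5: weight 6+5=11, value 29+45=74
- item 3+item 6: weight 4+3=7, value 32+37=69
Best: $82.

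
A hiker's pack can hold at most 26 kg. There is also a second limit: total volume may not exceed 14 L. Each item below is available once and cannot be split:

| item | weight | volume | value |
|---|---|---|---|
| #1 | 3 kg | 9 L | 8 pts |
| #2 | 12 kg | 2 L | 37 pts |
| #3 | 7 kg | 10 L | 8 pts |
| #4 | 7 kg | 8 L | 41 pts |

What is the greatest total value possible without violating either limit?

78 pts

Feasible sets respecting both limits:
- #2+#4: weight 19, volume 10, value 78
- #1+#2: weight 15, volume 11, value 45
- #2+#3: weight 19, volume 12, value 45
Best: 78 pts.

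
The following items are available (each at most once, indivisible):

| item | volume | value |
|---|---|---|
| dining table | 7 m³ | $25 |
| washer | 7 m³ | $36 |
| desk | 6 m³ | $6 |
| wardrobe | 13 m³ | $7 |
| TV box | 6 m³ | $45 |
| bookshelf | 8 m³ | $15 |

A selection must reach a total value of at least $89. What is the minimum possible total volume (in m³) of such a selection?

20

Subsets with value ≥ 89, sorted by total volume:
- dining table+washer+TV box: volume 20, value 106
- washer+TV box+bookshelf: volume 21, value 96
- dining table+washer+desk+TV box: volume 26, value 112
Minimum volume: 20 m³.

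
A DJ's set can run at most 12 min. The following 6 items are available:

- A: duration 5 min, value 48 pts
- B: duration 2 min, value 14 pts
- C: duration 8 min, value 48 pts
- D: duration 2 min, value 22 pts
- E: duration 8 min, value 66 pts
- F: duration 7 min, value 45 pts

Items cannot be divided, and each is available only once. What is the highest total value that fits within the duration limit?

Check high-value combinations within 12 min:
- B+D+E: duration 2+2+8=12, value 14+22+66=102
- A+F: duration 5+7=12, value 48+45=93
- D+E: duration 2+8=10, value 22+66=88
Best: 102 pts.

102 pts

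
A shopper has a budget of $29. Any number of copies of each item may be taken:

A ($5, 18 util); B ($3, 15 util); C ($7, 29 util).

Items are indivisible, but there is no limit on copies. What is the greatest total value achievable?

138 util

Best value-per-unit is B at 15/3; filling with it alone gives 9×15 = 135.
Optimal mix: 1×A + 8×B → cost 29, value 138.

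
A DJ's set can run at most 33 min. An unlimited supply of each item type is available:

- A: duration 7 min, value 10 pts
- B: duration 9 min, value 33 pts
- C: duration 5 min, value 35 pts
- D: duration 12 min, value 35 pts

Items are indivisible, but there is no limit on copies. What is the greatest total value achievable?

210 pts

Best value-per-unit is C at 35/5, and filling with it alone uses duration 6×5=30. No mix of the others beats 6×35 = 210.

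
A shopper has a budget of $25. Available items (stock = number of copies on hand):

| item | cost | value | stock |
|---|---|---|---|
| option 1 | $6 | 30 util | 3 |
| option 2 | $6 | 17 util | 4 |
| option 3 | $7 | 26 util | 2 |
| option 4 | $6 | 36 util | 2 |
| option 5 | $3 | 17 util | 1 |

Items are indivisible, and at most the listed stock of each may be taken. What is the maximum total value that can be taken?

132 util

Top feasible selections:
- 2×option 1 + 2×option 4: cost 24, value 132
- 1×option 1 + 1×option 3 + 2×option 4: cost 25, value 128
- 3×option 1 + 1×option 4: cost 24, value 126
Best: 132 util.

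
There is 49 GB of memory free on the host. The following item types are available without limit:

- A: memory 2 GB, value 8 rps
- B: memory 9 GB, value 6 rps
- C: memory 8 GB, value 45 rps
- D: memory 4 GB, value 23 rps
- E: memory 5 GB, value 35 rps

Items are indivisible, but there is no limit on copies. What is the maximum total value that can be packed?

Best value-per-unit is E at 35/5; filling with it alone gives 9×35 = 315.
Optimal mix: 1×D + 9×E → memory 49, value 338.

338 rps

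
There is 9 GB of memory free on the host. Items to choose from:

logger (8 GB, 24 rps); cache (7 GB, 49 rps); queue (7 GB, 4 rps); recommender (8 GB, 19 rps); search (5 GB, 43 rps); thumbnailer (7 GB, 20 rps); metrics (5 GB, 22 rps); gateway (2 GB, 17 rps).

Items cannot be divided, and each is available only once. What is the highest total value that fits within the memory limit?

66 rps

Check high-value combinations within 9 GB:
- cache+gateway: memory 7+2=9, value 49+17=66
- search+gateway: memory 5+2=7, value 43+17=60
- cache: memory 7, value 49
Best: 66 rps.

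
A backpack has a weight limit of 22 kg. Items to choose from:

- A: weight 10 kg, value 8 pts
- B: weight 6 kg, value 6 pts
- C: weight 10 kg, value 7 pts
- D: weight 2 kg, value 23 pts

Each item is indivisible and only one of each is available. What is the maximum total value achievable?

Check high-value combinations within 22 kg:
- A+C+D: weight 10+10+2=22, value 8+7+23=38
- A+B+D: weight 10+6+2=18, value 8+6+23=37
- B+C+D: weight 6+10+2=18, value 6+7+23=36
- A+D: weight 10+2=12, value 8+23=31
Best: 38 pts.

38 pts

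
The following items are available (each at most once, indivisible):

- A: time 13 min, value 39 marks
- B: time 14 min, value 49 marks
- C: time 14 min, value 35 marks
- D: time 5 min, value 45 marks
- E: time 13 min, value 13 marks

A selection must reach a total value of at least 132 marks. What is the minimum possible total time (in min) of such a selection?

32

Subsets with value ≥ 132, sorted by total time:
- A+B+D: time 32, value 133
- A+B+D+E: time 45, value 146
- A+C+D+E: time 45, value 132
Minimum time: 32 min.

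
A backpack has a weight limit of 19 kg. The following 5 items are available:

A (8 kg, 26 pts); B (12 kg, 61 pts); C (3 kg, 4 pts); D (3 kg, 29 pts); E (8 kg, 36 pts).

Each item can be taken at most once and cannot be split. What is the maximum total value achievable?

94 pts

Check high-value combinations within 19 kg:
- B+C+D: weight 12+3+3=18, value 61+4+29=94
- A+D+E: weight 8+3+8=19, value 26+29+36=91
- B+D: weight 12+3=15, value 61+29=90
- C+D+E: weight 3+3+8=14, value 4+29+36=69
Best: 94 pts.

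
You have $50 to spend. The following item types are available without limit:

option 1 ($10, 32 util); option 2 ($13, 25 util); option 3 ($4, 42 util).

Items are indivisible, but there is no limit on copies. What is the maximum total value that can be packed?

Best value-per-unit is option 3 at 42/4, and filling with it alone uses cost 12×4=48. No mix of the others beats 12×42 = 504.

504 util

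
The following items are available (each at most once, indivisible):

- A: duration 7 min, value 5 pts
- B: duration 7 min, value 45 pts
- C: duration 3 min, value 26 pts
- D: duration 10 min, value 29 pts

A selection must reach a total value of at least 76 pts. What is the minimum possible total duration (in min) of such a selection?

17

Subsets with value ≥ 76, sorted by total duration:
- A+B+C: duration 17, value 76
- B+C+D: duration 20, value 100
- A+B+D: duration 24, value 79
- A+B+C+D: duration 27, value 105
Minimum duration: 17 min.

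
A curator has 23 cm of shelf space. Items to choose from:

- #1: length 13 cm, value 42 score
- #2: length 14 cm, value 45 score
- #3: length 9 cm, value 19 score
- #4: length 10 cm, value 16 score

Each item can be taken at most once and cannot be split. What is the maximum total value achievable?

64 score

Check high-value combinations within 23 cm:
- #2+#3: length 14+9=23, value 45+19=64
- #1+#3: length 13+9=22, value 42+19=61
- #1+#4: length 13+10=23, value 42+16=58
Best: 64 score.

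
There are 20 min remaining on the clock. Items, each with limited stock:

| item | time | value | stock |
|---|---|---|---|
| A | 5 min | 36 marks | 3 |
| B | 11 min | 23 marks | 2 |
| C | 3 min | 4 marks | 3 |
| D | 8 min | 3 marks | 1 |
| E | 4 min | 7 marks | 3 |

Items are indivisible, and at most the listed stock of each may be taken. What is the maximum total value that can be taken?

Best selections within time 20 and stock limits:
- 3×A + 1×E: time 19, value 115
- 3×A + 1×C: time 18, value 112
- 3×A: time 15, value 108
- 2×A + 2×C + 1×E: time 20, value 87
Best: 115 marks.

115 marks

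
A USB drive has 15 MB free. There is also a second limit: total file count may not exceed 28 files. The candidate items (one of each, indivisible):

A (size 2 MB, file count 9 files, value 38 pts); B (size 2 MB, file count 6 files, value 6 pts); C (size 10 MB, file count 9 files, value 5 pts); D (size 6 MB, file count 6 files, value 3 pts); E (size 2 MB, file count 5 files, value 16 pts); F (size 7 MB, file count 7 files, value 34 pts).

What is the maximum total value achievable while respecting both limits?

94 pts

Feasible sets respecting both limits:
- A+B+E+F: size 13, file count 27, value 94
- A+E+F: size 11, file count 21, value 88
- A+B+F: size 11, file count 22, value 78
- A+D+F: size 15, file count 22, value 75
Best: 94 pts.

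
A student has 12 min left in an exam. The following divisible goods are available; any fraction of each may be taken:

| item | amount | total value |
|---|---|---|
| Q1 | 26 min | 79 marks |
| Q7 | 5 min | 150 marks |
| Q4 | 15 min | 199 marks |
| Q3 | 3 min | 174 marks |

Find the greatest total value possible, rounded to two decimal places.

Take in order of value per unit:
- Q3 (174/3 per unit): all 3 → value 174, running total 174.00
- Q7 (150/5 per unit): all 5 → value 150, running total 324.00
- Q4 (199/15 per unit): 4 of 15 → value 4×199/15 = 53.0667, running total 377.07
Total 377.07.

377.07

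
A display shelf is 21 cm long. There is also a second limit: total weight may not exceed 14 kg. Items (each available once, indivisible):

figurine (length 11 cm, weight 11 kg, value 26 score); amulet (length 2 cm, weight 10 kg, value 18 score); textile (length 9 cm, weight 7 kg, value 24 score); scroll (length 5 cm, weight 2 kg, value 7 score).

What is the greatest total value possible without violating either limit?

33 score

Feasible sets respecting both limits:
- figurine+scroll: length 16, weight 13, value 33
- textile+scroll: length 14, weight 9, value 31
- figurine: length 11, weight 11, value 26
- amulet+scroll: length 7, weight 12, value 25
Best: 33 score.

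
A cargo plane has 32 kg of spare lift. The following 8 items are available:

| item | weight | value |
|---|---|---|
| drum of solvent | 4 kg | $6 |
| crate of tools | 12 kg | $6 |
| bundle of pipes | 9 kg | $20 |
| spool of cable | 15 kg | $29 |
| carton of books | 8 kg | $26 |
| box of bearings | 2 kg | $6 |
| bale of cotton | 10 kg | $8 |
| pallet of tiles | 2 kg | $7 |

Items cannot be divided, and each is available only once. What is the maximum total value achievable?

Check high-value combinations within 32 kg:
- bundle of pipes+spool of cable+carton of books: weight 9+15+8=32, value 20+29+26=75
- drum of solvent+spool of cable+carton of books+box of bearings+pallet of tiles: weight 4+15+8+2+2=31, value 6+29+26+6+7=74
- spool of cable+carton of books+box of bearings+pallet of tiles: weight 15+8+2+2=27, value 29+26+6+7=68
Best: $75.

$75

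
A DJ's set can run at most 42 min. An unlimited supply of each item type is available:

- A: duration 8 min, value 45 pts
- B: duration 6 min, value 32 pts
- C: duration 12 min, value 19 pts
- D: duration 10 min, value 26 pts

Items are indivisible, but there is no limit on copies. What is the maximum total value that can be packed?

231 pts

Best value-per-unit is A at 45/8; filling with it alone gives 5×45 = 225.
Optimal mix: 3×A + 3×B → duration 42, value 231.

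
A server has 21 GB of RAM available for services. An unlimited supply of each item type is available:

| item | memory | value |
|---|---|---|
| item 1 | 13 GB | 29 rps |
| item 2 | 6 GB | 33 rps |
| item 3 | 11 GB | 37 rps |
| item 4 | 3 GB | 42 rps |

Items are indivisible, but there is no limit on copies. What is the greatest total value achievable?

Best value-per-unit is item 4 at 42/3, and filling with it alone uses memory 7×3=21. No mix of the others beats 7×42 = 294.

294 rps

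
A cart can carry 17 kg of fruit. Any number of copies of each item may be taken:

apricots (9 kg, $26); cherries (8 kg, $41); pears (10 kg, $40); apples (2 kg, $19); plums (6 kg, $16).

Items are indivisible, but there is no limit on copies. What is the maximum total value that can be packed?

$152

Best value-per-unit is apples at 19/2, and filling with it alone uses weight 8×2=16. No mix of the others beats 8×19 = 152.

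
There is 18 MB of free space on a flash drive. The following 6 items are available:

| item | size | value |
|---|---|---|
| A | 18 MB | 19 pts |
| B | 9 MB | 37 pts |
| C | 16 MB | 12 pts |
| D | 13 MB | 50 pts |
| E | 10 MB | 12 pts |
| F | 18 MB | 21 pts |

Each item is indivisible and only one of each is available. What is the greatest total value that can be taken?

Check high-value combinations within 18 MB:
- D: size 13, value 50
- B: size 9, value 37
- F: size 18, value 21
- A: size 18, value 19
- E: size 10, value 12
Best: 50 pts.

50 pts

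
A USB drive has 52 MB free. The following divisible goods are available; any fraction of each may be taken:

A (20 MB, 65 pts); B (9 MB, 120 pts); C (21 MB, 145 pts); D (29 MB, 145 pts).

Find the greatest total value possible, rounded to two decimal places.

Take in order of value per unit:
- B (120/9 per unit): all 9 → value 120, running total 120.00
- C (145/21 per unit): all 21 → value 145, running total 265.00
- D (145/29 per unit): 22 of 29 → value 22×145/29 = 110.0000, running total 375.00
Total 375.00.

375.00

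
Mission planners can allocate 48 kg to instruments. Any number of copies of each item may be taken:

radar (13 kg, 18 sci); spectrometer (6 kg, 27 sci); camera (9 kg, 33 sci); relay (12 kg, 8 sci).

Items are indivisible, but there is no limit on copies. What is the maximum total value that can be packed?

216 sci

Best value-per-unit is spectrometer at 27/6, and filling with it alone uses mass 8×6=48. No mix of the others beats 8×27 = 216.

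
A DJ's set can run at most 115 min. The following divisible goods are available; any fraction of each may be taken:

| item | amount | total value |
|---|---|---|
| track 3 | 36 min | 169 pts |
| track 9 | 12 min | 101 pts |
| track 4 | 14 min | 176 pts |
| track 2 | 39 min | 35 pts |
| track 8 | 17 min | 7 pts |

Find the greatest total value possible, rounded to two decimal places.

Take in order of value per unit:
- track 4 (176/14 per unit): all 14 → value 176, running total 176.00
- track 9 (101/12 per unit): all 12 → value 101, running total 277.00
- track 3 (169/36 per unit): all 36 → value 169, running total 446.00
- track 2 (35/39 per unit): all 39 → value 35, running total 481.00
- track 8 (7/17 per unit): 14 of 17 → value 14×7/17 = 5.7647, running total 486.76
Total 486.76.

486.76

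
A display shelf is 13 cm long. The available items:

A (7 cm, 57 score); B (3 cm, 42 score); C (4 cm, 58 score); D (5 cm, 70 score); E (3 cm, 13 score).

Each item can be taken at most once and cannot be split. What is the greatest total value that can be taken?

170 score

Check high-value combinations within 13 cm:
- B+C+D: length 3+4+5=12, value 42+58+70=170
- C+D+E: length 4+5+3=12, value 58+70+13=141
- C+D: length 4+5=9, value 58+70=128
Best: 170 score.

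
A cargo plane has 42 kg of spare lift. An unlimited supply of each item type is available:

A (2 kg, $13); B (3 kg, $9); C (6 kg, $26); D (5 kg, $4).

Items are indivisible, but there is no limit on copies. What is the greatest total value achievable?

Best value-per-unit is A at 13/2, and filling with it alone uses weight 21×2=42. No mix of the others beats 21×13 = 273.

$273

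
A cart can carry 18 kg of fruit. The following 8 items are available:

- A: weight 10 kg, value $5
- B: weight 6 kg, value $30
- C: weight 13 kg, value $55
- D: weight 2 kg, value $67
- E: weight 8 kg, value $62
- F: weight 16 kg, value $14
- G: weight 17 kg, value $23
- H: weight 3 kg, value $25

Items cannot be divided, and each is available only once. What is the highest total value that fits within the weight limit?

$159

This is a 0/1 knapsack; check combinations near the capacity.
- B+D+E: weight 6+2+8=16, value 30+67+62=159
- D+E+H: weight 2+8+3=13, value 67+62+25=154
- C+D+H: weight 13+2+3=18, value 55+67+25=147
Best: $159.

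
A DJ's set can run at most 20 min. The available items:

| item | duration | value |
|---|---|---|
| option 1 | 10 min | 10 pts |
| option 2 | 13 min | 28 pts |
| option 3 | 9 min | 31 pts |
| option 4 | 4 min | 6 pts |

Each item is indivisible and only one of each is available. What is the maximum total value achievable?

41 pts

Check high-value combinations within 20 min:
- option 1+option 3: duration 10+9=19, value 10+31=41
- option 3+option 4: duration 9+4=13, value 31+6=37
- option 2+option 4: duration 13+4=17, value 28+6=34
- option 3: duration 9, value 31
- option 2: duration 13, value 28
Best: 41 pts.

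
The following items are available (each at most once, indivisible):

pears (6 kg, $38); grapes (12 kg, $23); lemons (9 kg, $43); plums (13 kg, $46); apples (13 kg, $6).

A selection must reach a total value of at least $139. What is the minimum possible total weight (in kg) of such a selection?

40

Subsets with value ≥ 139, sorted by total weight:
- pears+grapes+lemons+plums: weight 40, value 150
- pears+grapes+lemons+plums+apples: weight 53, value 156
Minimum weight: 40 kg.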